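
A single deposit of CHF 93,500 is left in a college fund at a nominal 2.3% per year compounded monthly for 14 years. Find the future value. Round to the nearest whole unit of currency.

Periodic rate i = 0.023/12 = 0.00191667; n = 14 × 12 = 168 periods.
93,500 × (1+0.00191667)^168 = 93,500 × 1.379460 = 128,979.4703

CHF 128,979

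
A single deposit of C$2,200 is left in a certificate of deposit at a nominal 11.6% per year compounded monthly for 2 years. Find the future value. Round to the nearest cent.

C$2,771.37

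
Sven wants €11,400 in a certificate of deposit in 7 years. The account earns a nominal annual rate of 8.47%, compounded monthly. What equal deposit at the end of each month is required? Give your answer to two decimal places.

i = 0.0847/12 = 0.00705833 per month; n = 7·12 = 84.
PMT = 11400 / ( [(1+0.00705833)^84 − 1] / 0.00705833 ) = 11400 / 114.115255 = 99.8990

€99.90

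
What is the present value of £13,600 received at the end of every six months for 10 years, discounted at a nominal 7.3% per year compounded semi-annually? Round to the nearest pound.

£190,691

i = 0.073/2 = 0.0365 per half-year; n = 10·2 = 20.
Annuity factor a(20|0.0365) = 14.021422; PV = 13600 × 14.021422 = 190,691.3401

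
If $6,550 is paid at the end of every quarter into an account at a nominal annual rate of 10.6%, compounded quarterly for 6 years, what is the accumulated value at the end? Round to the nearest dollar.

Periodic rate i = 0.106/4 = 0.0265; n = 6 × 4 = 24 periods.
Accumulation factor s(24|0.0265) = 32.955947; FV = 6550 × 32.955947 = 215,861.4520

$215,861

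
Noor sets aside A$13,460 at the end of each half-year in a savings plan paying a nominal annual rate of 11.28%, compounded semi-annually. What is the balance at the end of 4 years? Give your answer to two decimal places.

A$131,510.59

i = 0.1128/2 = 0.0564 per half-year; n = 4·2 = 8.
FV = PMT · [(1+i)^n − 1] / i = 13460 · 9.770475 = 131,510.5944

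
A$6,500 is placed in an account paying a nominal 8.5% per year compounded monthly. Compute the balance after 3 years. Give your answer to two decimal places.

With 12 periods per year: i = 0.00708333, n = 36.
6,500 × (1+0.00708333)^36 = 6,500 × 1.289302 = 8,380.4641

A$8,380.46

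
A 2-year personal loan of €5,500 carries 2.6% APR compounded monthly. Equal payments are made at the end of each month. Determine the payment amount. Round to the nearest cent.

i = 0.026/12 = 0.00216667 per month; n = 2·12 = 24.
PMT = 5500 / ( [1 − (1+0.00216667)^(−24)] / 0.00216667 ) = 5500 / 23.362029 = 235.4248

€235.42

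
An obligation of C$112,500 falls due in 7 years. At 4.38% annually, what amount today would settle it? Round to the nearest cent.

C$83,335.77

PV = 112,500 / (1 + 0.0438)^7 = 112,500 / 1.349960 = 83,335.7743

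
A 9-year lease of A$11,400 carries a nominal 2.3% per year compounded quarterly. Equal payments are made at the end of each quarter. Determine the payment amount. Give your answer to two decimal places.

A$351.48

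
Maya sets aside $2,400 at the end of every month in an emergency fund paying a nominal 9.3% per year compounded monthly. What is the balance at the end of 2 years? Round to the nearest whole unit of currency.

$63,038

With 12 periods per year: i = 0.00775, n = 24.
FV = 2400 × [(1+0.00775)^24 − 1] / 0.00775 = 2400 × 26.265670 = 63,037.6078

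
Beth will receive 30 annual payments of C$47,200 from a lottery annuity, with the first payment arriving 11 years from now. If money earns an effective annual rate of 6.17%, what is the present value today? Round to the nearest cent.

C$350,620.31

PV at t=10 (ordinary 30-year annuity): 47200 × a(30|0.0617) = 47200 × 13.518025 = 638,050.7797
PV₀ = 638,050.7797 / (1+0.0617)^10 = 638,050.7797 / 1.819777 = 350,620.3106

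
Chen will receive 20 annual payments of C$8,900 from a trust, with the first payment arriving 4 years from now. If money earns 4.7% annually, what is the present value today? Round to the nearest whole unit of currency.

C$99,144

PV at t=3 (ordinary 20-year annuity): 8900 × a(20|0.047) = 8900 × 12.785407 = 113,790.1199
PV₀ = 113,790.1199 / (1+0.047)^3 = 113,790.1199 / 1.147731 = 99,143.5602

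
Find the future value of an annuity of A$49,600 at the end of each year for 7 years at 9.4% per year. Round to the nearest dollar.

FV = 49600 × [(1+0.094)^7 − 1] / 0.094 = 49600 × 9.314022 = 461,975.4950

A$461,975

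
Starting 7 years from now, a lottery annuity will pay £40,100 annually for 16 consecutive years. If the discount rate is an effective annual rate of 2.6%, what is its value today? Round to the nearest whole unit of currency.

PV at t=6 (ordinary 16-year annuity): 40100 × a(16|0.026) = 40100 × 12.953981 = 519,454.6241
Discount back 6 years: 519,454.6241 × (1+0.026)^(−6) = 519,454.6241 × 0.857266 = 445,311.0296

£445,311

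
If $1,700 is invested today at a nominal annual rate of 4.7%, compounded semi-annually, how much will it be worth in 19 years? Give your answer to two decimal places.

With 2 periods per year: i = 0.0235, n = 38.
1,700 × (1+0.0235)^38 = 1,700 × 2.417342 = 4,109.4822

$4,109.48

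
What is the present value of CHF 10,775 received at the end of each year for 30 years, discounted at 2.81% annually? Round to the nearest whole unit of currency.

Annuity factor a(30|0.0281) = 20.090714; PV = 10775 × 20.090714 = 216,477.4447

CHF 216,477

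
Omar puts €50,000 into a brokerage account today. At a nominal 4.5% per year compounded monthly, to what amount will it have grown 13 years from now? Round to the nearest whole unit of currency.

With 12 periods per year: i = 0.00375, n = 156.
FV = 50,000 × (1 + 0.00375)^156 = 89,651.4044

€89,651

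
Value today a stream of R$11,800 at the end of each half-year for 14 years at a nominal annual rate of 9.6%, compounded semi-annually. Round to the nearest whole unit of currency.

Periodic rate i = 0.096/2 = 0.048; n = 14 × 2 = 28 periods.
PV = 11800 × [1 − (1+0.048)^(−28)] / 0.048 = 11800 × 15.227466 = 179,684.0938

R$179,684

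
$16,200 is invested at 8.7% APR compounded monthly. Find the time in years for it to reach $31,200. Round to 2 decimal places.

7.56 years

Periodic rate i = 0.087/12 = 0.00725.
(1+i)^n = 31200/16200 = 1.92593, so n = ln 1.92593 / ln 1.00725 = 90.7283 months
= 90.7283/12 years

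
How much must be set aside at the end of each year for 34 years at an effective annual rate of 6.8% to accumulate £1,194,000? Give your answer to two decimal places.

£9,708.29

PMT = 1.194e+06 / ( [(1+0.068)^34 − 1] / 0.068 ) = 1.194e+06 / 122.987694 = 9,708.2884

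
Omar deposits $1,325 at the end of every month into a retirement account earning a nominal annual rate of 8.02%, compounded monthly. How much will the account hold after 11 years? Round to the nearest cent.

With 12 periods per year: i = 0.00668333, n = 132.
FV = PMT · [(1+i)^n − 1] / i = 1325 · 210.842165 = 279,365.8687

$279,365.87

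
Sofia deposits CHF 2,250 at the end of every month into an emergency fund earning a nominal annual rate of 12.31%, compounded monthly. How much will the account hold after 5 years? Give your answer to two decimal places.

CHF 185,290.65

Periodic rate i = 0.1231/12 = 0.0102583; n = 5 × 12 = 60 periods.
Accumulation factor s(60|0.0102583) = 82.351400; FV = 2250 × 82.351400 = 185,290.6489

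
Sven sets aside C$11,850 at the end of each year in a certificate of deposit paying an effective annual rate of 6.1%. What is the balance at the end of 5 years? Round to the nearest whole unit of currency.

FV = PMT · [(1+i)^n − 1] / i = 11850 · 5.648359 = 66,933.0512

C$66,933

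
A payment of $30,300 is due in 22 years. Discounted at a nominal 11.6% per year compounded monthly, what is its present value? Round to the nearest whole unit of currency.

$2,390

With 12 periods per year: i = 0.00966667, n = 264.
PV = 30,300 / (1 + 0.00966667)^264 = 30,300 / 12.676429 = 2,390.2631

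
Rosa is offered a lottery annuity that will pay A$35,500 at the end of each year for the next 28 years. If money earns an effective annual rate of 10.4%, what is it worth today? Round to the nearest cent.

A$319,963.53

PV = PMT · [1 − (1+i)^(−n)] / i = 35500 · 9.013057 = 319,963.5318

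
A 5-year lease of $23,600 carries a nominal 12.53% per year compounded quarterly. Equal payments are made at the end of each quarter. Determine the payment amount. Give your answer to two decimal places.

$1,605.79

i = 0.1253/4 = 0.031325 per quarter; n = 5·4 = 20.
PMT = 23600 / ( [1 − (1+0.031325)^(−20)] / 0.031325 ) = 23600 / 14.696846 = 1,605.7867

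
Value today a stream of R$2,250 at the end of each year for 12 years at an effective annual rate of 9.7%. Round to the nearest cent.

R$15,558.73

PV = PMT · [1 − (1+i)^(−n)] / i = 2250 · 6.914990 = 15,558.7275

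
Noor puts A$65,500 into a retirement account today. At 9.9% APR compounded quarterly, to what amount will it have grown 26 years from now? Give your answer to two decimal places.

A$832,732.87

Periodic rate i = 0.099/4 = 0.02475; n = 26 × 4 = 104 periods.
FV = PV·(1+i)^n = 65,500 × 12.713479 = 832,732.8683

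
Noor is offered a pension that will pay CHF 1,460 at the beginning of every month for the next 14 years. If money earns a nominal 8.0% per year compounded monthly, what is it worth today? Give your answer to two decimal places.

CHF 148,260.50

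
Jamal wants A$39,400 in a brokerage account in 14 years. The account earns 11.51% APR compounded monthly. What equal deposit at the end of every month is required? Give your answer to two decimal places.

A$95.16

Periodic rate i = 0.1151/12 = 0.00959167; n = 14 × 12 = 168 periods.
PMT = 39400 / ( [(1+0.00959167)^168 − 1] / 0.00959167 ) = 39400 / 414.057058 = 95.1560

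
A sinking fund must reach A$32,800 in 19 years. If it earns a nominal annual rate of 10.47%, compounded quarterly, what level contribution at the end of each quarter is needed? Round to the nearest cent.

A$140.15

i = 0.1047/4 = 0.026175 per quarter; n = 19·4 = 76.
PMT = 32800 / ( [(1+0.026175)^76 − 1] / 0.026175 ) = 32800 / 234.029373 = 140.1533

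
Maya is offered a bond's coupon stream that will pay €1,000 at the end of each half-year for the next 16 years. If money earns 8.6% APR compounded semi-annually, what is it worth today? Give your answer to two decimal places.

€17,210.29

i = 0.086/2 = 0.043 per half-year; n = 16·2 = 32.
PV = PMT · [1 − (1+i)^(−n)] / i = 1000 · 17.210294 = 17,210.2938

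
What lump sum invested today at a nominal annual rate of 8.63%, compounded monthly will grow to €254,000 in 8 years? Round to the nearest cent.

€127,664.41

i = 0.0863/12 = 0.00719167 per month; n = 8·12 = 96.
PV = 254,000 / (1 + 0.00719167)^96 = 254,000 / 1.989591 = 127,664.4059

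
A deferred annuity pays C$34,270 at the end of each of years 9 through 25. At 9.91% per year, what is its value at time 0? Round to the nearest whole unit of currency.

Value one period before first payment (t=8): 34270 × [1 − (1+0.0991)^(−17)] / 0.0991 = 34270 × 8.066429 = 276,436.5249
Discount back 8 years: 276,436.5249 × (1+0.0991)^(−8) = 276,436.5249 × 0.469572 = 129,806.8950

C$129,807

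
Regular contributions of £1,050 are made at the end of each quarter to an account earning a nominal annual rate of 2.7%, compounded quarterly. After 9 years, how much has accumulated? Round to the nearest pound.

£42,627

i = 0.027/4 = 0.00675 per quarter; n = 9·4 = 36.
FV = 1050 × [(1+0.00675)^36 − 1] / 0.00675 = 1050 × 40.596743 = 42,626.5802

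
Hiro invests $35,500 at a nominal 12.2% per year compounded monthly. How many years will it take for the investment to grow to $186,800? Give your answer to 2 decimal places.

13.68 years

Periodic rate i = 0.122/12 = 0.0101667.
(1+i)^n = 186800/35500 = 5.26197, so n = ln 5.26197 / ln 1.01017 = 164.1573 months
= 164.1573/12 years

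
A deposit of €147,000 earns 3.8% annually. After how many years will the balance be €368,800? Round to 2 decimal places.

24.66 years

n = ln(368800/147000) / ln(1+0.038) = ln(2.50884) / 0.037296 = 24.6629 years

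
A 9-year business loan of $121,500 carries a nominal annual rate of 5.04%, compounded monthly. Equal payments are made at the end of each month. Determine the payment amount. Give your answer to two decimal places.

$1,401.69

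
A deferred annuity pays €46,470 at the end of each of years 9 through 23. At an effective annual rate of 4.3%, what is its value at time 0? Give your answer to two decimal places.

€361,306.59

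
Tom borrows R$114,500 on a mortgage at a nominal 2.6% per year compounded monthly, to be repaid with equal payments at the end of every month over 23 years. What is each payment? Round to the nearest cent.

R$551.62

With 12 periods per year: i = 0.00216667, n = 276.
Annuity-PV factor = 207.569442; PMT = 114500 / 207.569442 = 551.6226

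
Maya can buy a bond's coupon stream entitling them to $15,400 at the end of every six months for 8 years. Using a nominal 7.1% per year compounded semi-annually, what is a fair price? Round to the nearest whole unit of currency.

Periodic rate i = 0.071/2 = 0.0355; n = 8 × 2 = 16 periods.
PV = PMT · [1 − (1+i)^(−n)] / i = 15400 · 12.048830 = 185,551.9829

$185,552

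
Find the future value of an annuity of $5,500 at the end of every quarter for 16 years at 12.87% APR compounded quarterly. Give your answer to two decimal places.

$1,126,411.26

With 4 periods per year: i = 0.032175, n = 64.
FV = PMT · [(1+i)^n − 1] / i = 5500 · 204.802047 = 1,126,411.2577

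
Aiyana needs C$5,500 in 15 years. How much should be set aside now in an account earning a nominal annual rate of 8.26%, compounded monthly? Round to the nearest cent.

Periodic rate i = 0.0826/12 = 0.00688333; n = 15 × 12 = 180 periods.
PV = FV·(1+i)^(−n) = 5,500 × 0.290906 = 1,599.9828

C$1,599.98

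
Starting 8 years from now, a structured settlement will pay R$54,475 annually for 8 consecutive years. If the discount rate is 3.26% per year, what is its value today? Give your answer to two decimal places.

Value one period before first payment (t=7): 54475 × [1 − (1+0.0326)^(−8)] / 0.0326 = 54475 × 6.943333 = 378,238.0792
PV₀ = 378,238.0792 / (1+0.0326)^7 = 378,238.0792 / 1.251771 = 302,162.3882

R$302,162.39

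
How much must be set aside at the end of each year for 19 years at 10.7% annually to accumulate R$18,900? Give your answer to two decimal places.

FV-annuity factor = 55.133610; PMT = 18900 / 55.133610 = 342.8036

R$342.80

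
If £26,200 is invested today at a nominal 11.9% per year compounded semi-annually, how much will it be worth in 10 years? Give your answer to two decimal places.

With 2 periods per year: i = 0.0595, n = 20.
FV = 26,200 × (1 + 0.0595)^20 = 83,237.7845

£83,237.78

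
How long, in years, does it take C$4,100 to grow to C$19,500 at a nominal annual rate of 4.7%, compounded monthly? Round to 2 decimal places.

33.24 years

Periodic rate i = 0.047/12 = 0.00391667.
n = ln(19500/4100) / ln(1+0.00391667) = ln(4.75610) / 0.003909 = 398.9309 months
= 398.9309/12 years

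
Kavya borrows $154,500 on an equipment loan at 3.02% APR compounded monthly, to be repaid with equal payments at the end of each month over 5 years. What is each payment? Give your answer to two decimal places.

$2,777.54

i = 0.0302/12 = 0.00251667 per month; n = 5·12 = 60.
PMT = 154500 / ( [1 − (1+0.00251667)^(−60)] / 0.00251667 ) = 154500 / 55.624840 = 2,777.5361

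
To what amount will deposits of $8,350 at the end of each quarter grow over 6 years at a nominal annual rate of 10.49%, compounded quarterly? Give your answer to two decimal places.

$274,244.51

i = 0.1049/4 = 0.026225 per quarter; n = 6·4 = 24.
FV = PMT · [(1+i)^n − 1] / i = 8350 · 32.843654 = 274,244.5089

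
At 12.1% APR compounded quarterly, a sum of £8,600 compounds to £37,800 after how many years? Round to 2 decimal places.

12.42 years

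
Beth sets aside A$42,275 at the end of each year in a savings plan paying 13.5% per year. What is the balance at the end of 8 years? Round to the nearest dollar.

Accumulation factor s(8|0.135) = 12.992731; FV = 42275 × 12.992731 = 549,267.7224

A$549,268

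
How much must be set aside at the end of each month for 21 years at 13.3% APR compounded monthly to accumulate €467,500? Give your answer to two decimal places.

€343.58

Periodic rate i = 0.133/12 = 0.0110833; n = 21 × 12 = 252 periods.
PMT = 467500 / ( [(1+0.0110833)^252 − 1] / 0.0110833 ) = 467500 / 1360.687516 = 343.5763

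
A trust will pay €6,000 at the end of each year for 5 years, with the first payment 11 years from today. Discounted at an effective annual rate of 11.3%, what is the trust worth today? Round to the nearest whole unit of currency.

Value one period before first payment (t=10): 6000 × [1 − (1+0.113)^(−5)] / 0.113 = 6000 × 3.668174 = 22,009.0443
PV₀ = 22,009.0443 / (1+0.113)^10 = 22,009.0443 / 2.917102 = 7,544.8314

€7,545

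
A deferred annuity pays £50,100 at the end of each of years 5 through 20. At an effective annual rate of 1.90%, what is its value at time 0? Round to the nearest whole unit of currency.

Value one period before first payment (t=4): 50100 × [1 − (1+0.019)^(−16)] / 0.019 = 50100 × 13.685884 = 685,662.8012
Discount back 4 years: 685,662.8012 × (1+0.019)^(−4) = 685,662.8012 × 0.927477 = 635,936.6469

£635,937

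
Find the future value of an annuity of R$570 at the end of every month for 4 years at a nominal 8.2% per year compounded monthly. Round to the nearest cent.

R$32,251.53

i = 0.082/12 = 0.00683333 per month; n = 4·12 = 48.
FV = 570 × [(1+0.00683333)^48 − 1] / 0.00683333 = 570 × 56.581638 = 32,251.5334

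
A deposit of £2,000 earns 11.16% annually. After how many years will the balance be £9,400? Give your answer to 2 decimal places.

14.63 years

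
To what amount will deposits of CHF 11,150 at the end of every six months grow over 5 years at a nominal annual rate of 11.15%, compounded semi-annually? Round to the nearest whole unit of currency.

Periodic rate i = 0.1115/2 = 0.05575; n = 5 × 2 = 10 periods.
FV = PMT · [(1+i)^n − 1] / i = 11150 · 12.920656 = 144,065.3172

CHF 144,065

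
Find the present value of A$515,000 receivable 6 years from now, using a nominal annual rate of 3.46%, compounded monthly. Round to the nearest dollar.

i = 0.0346/12 = 0.00288333 per month; n = 6·12 = 72.
PV = FV·(1+i)^(−n) = 515,000 × 0.812775 = 418,578.9896

A$418,579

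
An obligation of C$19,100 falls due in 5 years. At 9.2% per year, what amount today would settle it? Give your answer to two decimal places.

C$12,300.43

PV = 19,100 / (1 + 0.092)^5 = 19,100 / 1.552792 = 12,300.4266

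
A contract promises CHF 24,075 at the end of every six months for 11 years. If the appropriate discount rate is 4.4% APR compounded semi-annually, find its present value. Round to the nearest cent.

CHF 416,327.22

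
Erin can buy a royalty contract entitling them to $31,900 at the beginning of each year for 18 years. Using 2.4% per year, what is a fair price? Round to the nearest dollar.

Annuity factor a(18|0.024) × (1+i) = 14.825368; PV = 31900 × 14.825368 = 472,929.2265
Payments are at the start of each period, so multiply by (1+i).

$472,929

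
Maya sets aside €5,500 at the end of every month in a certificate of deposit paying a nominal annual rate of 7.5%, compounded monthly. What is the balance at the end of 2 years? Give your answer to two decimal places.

€141,936.98

With 12 periods per year: i = 0.00625, n = 24.
FV = 5500 × [(1+0.00625)^24 − 1] / 0.00625 = 5500 × 25.806723 = 141,936.9759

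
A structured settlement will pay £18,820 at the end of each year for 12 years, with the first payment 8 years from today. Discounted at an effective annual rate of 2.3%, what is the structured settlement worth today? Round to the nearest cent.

£166,654.49

Value one period before first payment (t=7): 18820 × [1 − (1+0.023)^(−12)] / 0.023 = 18820 × 10.383095 = 195,409.8517
PV₀ = 195,409.8517 / (1+0.023)^7 = 195,409.8517 / 1.172545 = 166,654.4901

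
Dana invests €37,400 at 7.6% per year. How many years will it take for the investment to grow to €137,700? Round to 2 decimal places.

17.79 years

n = ln(137700/37400) / ln(1+0.076) = ln(3.68182) / 0.073250 = 17.7938 years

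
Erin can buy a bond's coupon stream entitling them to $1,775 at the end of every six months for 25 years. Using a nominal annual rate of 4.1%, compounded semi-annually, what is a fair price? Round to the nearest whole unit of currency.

$55,195

Periodic rate i = 0.041/2 = 0.0205; n = 25 × 2 = 50 periods.
Annuity factor a(50|0.0205) = 31.095870; PV = 1775 × 31.095870 = 55,195.1687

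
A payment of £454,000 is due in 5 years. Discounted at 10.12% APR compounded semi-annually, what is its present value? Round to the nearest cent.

£277,128.94

With 2 periods per year: i = 0.0506, n = 10.
PV = FV·(1+i)^(−n) = 454,000 × 0.610416 = 277,128.9448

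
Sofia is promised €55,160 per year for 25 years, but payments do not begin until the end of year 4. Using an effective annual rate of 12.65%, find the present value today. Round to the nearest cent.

€289,502.28

Value one period before first payment (t=3): 55160 × [1 − (1+0.1265)^(−25)] / 0.1265 = 55160 × 7.502765 = 413,852.4982
PV₀ = 413,852.4982 / (1+0.1265)^3 = 413,852.4982 / 1.429531 = 289,502.2831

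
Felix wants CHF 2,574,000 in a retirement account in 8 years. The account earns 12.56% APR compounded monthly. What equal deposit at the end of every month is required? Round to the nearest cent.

i = 0.1256/12 = 0.0104667 per month; n = 8·12 = 96.
FV-annuity factor = 164.057468; PMT = 2.574e+06 / 164.057468 = 15,689.6241

CHF 15,689.62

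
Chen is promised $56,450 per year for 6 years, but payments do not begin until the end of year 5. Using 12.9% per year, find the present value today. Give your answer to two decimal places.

Value one period before first payment (t=4): 56450 × [1 − (1+0.129)^(−6)] / 0.129 = 56450 × 4.008707 = 226,291.5048
PV₀ = 226,291.5048 / (1+0.129)^4 = 226,291.5048 / 1.624710 = 139,281.1945

$139,281.19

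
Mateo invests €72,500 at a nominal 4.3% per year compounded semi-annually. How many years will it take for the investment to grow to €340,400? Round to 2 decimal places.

36.35 years

Periodic rate i = 0.043/2 = 0.0215.
(1+i)^n = 340400/72500 = 4.69517, so n = ln 4.69517 / ln 1.0215 = 72.7024 half-years
= 72.7024/2 years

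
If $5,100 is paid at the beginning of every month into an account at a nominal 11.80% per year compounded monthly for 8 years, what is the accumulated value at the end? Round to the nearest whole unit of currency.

i = 0.118/12 = 0.00983333 per month; n = 8·12 = 96.
FV = 5100 × [(1+0.00983333)^96 − 1] / 0.00983333 × (1+i) = 5100 × 160.041544 = 816,211.8769
Payments are at the start of each period, so multiply by (1+i).

$816,212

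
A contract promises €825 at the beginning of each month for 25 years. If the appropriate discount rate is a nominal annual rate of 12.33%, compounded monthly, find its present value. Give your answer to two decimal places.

€77,339.25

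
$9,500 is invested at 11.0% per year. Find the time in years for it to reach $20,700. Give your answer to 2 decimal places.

7.46 years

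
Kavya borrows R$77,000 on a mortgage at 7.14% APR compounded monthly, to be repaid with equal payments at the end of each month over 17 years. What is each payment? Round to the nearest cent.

i = 0.0714/12 = 0.00595 per month; n = 17·12 = 204.
Annuity-PV factor = 117.960220; PMT = 77000 / 117.960220 = 652.7624

R$652.76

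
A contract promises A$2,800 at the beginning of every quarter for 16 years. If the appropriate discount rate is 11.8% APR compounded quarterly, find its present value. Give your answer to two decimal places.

Periodic rate i = 0.118/4 = 0.0295; n = 16 × 4 = 64 periods.
PV = 2800 × [1 − (1+0.0295)^(−64)] / 0.0295 × (1+i) = 2800 × 29.469330 = 82,514.1231
(Beginning-of-period payments → annuity-due factor ×(1+i).)

A$82,514.12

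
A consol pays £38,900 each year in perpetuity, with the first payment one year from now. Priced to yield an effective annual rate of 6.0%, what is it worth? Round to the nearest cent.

£648,333.33

PV = PMT / i = 38900 / 0.06 = 648,333.3333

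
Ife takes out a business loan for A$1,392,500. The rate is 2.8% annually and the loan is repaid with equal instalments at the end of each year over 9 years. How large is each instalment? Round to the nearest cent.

A$177,180.07

PMT = 1.3925e+06 / ( [1 − (1+0.028)^(−9)] / 0.028 ) = 1.3925e+06 / 7.859236 = 177,180.0703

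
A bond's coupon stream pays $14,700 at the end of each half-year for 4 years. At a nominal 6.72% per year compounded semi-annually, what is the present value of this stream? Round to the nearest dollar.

With 2 periods per year: i = 0.0336, n = 8.
PV = 14700 × [1 − (1+0.0336)^(−8)] / 0.0336 = 14700 × 6.914298 = 101,640.1790

$101,640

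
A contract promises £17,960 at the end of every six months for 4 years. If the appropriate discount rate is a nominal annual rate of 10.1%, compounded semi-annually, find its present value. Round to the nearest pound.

Periodic rate i = 0.101/2 = 0.0505; n = 4 × 2 = 8 periods.
Annuity factor a(8|0.0505) = 6.450169; PV = 17960 × 6.450169 = 115,845.0433

£115,845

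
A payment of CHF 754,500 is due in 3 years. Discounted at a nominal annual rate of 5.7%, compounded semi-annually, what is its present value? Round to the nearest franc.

CHF 637,431

i = 0.057/2 = 0.0285 per half-year; n = 3·2 = 6.
PV = 754,500 / (1 + 0.0285)^6 = 754,500 / 1.183657 = 637,431.4218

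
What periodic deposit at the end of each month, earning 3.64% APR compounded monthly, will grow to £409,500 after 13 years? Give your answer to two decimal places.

With 12 periods per year: i = 0.00303333, n = 156.
FV-annuity factor = 199.112023; PMT = 409500 / 199.112023 = 2,056.6312

£2,056.63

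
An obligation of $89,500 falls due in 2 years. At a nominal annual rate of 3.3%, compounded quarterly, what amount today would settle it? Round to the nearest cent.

$83,806.40

i = 0.033/4 = 0.00825 per quarter; n = 2·4 = 8.
PV = 89,500 / (1 + 0.00825)^8 = 89,500 / 1.067938 = 83,806.4009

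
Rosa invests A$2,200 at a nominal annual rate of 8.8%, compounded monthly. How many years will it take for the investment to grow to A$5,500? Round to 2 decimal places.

Periodic rate i = 0.088/12 = 0.00733333.
n = ln(5500/2200) / ln(1+0.00733333) = ln(2.50000) / 0.007307 = 125.4063 months
= 125.4063/12 years

10.45 years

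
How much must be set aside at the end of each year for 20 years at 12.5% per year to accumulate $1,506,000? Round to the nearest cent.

FV-annuity factor = 76.360751; PMT = 1.506e+06 / 76.360751 = 19,722.1738

$19,722.17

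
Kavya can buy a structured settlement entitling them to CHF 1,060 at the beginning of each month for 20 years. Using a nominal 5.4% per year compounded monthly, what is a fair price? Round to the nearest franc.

With 12 periods per year: i = 0.0045, n = 240.
PV = PMT · [1 − (1+i)^(−n)] / i × (1+i) = 1060 · 147.233076 = 156,067.0602
Payments are at the start of each period, so multiply by (1+i).

CHF 156,067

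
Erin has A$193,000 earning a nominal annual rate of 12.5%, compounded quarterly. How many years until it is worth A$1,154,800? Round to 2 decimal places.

14.53 years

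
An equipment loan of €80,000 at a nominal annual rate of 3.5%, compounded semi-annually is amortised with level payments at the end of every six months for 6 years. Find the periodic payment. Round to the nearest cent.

i = 0.035/2 = 0.0175 per half-year; n = 6·2 = 12.
Annuity-PV factor = 10.739550; PMT = 80000 / 10.739550 = 7,449.1019

€7,449.10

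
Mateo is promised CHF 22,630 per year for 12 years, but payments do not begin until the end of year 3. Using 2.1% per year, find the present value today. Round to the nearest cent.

CHF 228,172.90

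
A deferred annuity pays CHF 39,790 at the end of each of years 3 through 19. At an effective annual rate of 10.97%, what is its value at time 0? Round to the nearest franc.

Value one period before first payment (t=2): 39790 × [1 − (1+0.1097)^(−17)] / 0.1097 = 39790 × 7.562316 = 300,904.5632
Discount back 2 years: 300,904.5632 × (1+0.1097)^(−2) = 300,904.5632 × 0.812061 = 244,352.9586

CHF 244,353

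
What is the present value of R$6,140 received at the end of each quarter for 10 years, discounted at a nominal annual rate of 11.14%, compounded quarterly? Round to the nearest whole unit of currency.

i = 0.1114/4 = 0.02785 per quarter; n = 10·4 = 40.
Annuity factor a(40|0.02785) = 23.939645; PV = 6140 × 23.939645 = 146,989.4231

R$146,989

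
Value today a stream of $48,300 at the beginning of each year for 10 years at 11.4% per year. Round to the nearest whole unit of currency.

Annuity factor a(10|0.114) × (1+i) = 6.452004; PV = 48300 × 6.452004 = 311,631.7745
Payments are at the start of each period, so multiply by (1+i).

$311,632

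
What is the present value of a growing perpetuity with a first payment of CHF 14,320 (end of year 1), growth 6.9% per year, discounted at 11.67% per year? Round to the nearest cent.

CHF 300,209.64

PV = PMT / (i − g) = 14320 / (0.1167 − 0.069) = 14320 / 0.047700 = 300,209.6436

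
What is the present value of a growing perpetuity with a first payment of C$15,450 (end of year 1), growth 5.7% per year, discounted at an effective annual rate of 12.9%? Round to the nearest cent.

PV = PMT / (i − g) = 15450 / (0.129 − 0.057) = 15450 / 0.072000 = 214,583.3333

C$214,583.33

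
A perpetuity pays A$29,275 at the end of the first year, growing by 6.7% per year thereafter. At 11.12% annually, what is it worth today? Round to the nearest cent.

A$662,330.32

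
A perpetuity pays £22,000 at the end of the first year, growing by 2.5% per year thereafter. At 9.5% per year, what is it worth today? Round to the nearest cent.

£314,285.71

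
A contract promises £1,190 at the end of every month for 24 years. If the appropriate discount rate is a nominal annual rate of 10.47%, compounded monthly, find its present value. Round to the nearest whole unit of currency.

£125,215

Periodic rate i = 0.1047/12 = 0.008725; n = 24 × 12 = 288 periods.
Annuity factor a(288|0.008725) = 105.223028; PV = 1190 × 105.223028 = 125,215.4031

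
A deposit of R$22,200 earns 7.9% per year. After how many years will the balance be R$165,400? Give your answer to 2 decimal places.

26.41 years

n = ln(165400/22200) / ln(1+0.079) = ln(7.45045) / 0.076035 = 26.4126 years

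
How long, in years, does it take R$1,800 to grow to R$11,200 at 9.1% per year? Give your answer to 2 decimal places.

n = ln(11200/1800) / ln(1+0.091) = ln(6.22222) / 0.087095 = 20.9901 years

20.99 years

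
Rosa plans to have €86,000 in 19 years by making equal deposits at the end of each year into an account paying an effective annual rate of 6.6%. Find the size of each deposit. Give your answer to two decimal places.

€2,396.84

PMT = 86000 / ( [(1+0.066)^19 − 1] / 0.066 ) = 86000 / 35.880528 = 2,396.8432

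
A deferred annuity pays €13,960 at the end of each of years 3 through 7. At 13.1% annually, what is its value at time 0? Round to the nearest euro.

€38,291

PV at t=2 (ordinary 5-year annuity): 13960 × a(5|0.131) = 13960 × 3.508666 = 48,980.9825
Discount back 2 years: 48,980.9825 × (1+0.131)^(−2) = 48,980.9825 × 0.781762 = 38,291.4914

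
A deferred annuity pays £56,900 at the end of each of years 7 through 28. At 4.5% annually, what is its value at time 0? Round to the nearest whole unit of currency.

£602,287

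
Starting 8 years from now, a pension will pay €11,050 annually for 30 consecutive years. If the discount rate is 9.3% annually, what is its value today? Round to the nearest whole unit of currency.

€59,333

Value one period before first payment (t=7): 11050 × [1 − (1+0.093)^(−30)] / 0.093 = 11050 × 10.006390 = 110,570.6130
PV₀ = 110,570.6130 / (1+0.093)^7 = 110,570.6130 / 1.863550 = 59,333.3109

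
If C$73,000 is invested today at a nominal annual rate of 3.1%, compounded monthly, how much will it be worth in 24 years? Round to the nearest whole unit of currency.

i = 0.031/12 = 0.00258333 per month; n = 24·12 = 288.
FV = 73,000 × (1 + 0.00258333)^288 = 153,469.2303

C$153,469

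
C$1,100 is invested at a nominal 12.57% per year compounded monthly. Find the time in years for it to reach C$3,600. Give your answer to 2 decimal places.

9.48 years

Periodic rate i = 0.1257/12 = 0.010475.
(1+i)^n = 3600/1100 = 3.27273, so n = ln 3.27273 / ln 1.01048 = 113.7778 months
= 113.7778/12 years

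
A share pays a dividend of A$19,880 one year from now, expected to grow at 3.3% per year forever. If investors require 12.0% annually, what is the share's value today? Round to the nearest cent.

PV = PMT / (i − g) = 19880 / (0.12 − 0.033) = 19880 / 0.087000 = 228,505.7471

A$228,505.75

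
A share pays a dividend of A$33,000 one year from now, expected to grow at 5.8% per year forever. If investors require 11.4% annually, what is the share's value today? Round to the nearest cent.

A$589,285.71

PV = PMT / (i − g) = 33000 / (0.114 − 0.058) = 33000 / 0.056000 = 589,285.7143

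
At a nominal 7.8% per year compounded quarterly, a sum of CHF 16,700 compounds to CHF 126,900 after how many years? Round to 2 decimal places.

26.25 years

Periodic rate i = 0.078/4 = 0.0195.
(1+i)^n = 126900/16700 = 7.59880, so n = ln 7.59880 / ln 1.0195 = 105.0103 quarters
= 105.0103/4 years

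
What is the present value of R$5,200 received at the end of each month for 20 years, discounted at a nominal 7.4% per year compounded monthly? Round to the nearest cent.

Periodic rate i = 0.074/12 = 0.00616667; n = 20 × 12 = 240 periods.
PV = PMT · [1 − (1+i)^(−n)] / i = 5200 · 125.079798 = 650,414.9500

R$650,414.95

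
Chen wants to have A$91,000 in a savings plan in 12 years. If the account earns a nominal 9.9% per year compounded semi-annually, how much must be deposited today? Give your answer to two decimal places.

Periodic rate i = 0.099/2 = 0.0495; n = 12 × 2 = 24 periods.
Discount factor = (1+0.0495)^(−24) = 0.313633; PV = 91,000 × 0.313633 = 28,540.5779

A$28,540.58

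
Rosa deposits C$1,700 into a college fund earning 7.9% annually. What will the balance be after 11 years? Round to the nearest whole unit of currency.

C$3,924

FV = PV·(1+i)^n = 1,700 × 2.308000 = 3,923.6008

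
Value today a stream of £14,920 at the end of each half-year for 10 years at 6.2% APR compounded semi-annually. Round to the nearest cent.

With 2 periods per year: i = 0.031, n = 20.
Annuity factor a(20|0.031) = 14.740852; PV = 14920 × 14.740852 = 219,933.5108

£219,933.51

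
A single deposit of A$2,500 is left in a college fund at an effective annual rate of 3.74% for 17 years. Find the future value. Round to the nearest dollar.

2,500 × (1+0.0374)^17 = 2,500 × 1.866750 = 4,666.8748

A$4,667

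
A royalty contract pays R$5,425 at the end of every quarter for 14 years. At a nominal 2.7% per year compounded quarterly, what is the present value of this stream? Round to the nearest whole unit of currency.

R$252,282

Periodic rate i = 0.027/4 = 0.00675; n = 14 × 4 = 56 periods.
Annuity factor a(56|0.00675) = 46.503508; PV = 5425 × 46.503508 = 252,281.5298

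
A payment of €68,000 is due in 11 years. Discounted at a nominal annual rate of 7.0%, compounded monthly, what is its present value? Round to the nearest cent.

€31,555.40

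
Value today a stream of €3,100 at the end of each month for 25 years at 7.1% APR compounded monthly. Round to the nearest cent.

€434,678.21

Periodic rate i = 0.071/12 = 0.00591667; n = 25 × 12 = 300 periods.
Annuity factor a(300|0.00591667) = 140.218776; PV = 3100 × 140.218776 = 434,678.2058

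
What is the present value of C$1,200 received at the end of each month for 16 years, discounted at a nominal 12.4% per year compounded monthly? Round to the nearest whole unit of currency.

With 12 periods per year: i = 0.0103333, n = 192.
Annuity factor a(192|0.0103333) = 83.329816; PV = 1200 × 83.329816 = 99,995.7798

C$99,996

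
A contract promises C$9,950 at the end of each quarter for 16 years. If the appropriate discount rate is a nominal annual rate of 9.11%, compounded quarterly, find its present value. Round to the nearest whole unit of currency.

Periodic rate i = 0.0911/4 = 0.022775; n = 16 × 4 = 64 periods.
Annuity factor a(64|0.022775) = 33.517808; PV = 9950 × 33.517808 = 333,502.1853

C$333,502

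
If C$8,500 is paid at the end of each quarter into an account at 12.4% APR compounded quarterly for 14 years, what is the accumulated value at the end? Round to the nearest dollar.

C$1,241,260

Periodic rate i = 0.124/4 = 0.031; n = 14 × 4 = 56 periods.
FV = 8500 × [(1+0.031)^56 − 1] / 0.031 = 8500 × 146.030530 = 1,241,259.5074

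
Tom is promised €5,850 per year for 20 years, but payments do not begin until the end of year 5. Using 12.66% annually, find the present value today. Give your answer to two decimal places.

€26,040.31

Value one period before first payment (t=4): 5850 × [1 − (1+0.1266)^(−20)] / 0.1266 = 5850 × 7.170827 = 41,949.3388
PV₀ = 41,949.3388 / (1+0.1266)^4 = 41,949.3388 / 1.610939 = 26,040.3089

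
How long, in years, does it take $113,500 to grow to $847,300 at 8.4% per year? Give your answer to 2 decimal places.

(1+i)^n = 847300/113500 = 7.46520, so n = ln 7.46520 / ln 1.084 = 24.9232 years

24.92 years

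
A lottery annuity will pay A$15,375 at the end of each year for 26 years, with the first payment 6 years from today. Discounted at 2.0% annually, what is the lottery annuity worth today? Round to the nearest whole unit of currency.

A$280,198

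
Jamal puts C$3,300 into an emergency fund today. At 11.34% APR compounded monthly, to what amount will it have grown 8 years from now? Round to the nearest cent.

With 12 periods per year: i = 0.00945, n = 96.
FV = 3,300 × (1 + 0.00945)^96 = 8,140.5909

C$8,140.59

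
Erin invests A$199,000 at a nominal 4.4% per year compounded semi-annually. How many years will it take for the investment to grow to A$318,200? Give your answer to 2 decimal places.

10.78 years

Periodic rate i = 0.044/2 = 0.022.
n = ln(318200/199000) / ln(1+0.022) = ln(1.59899) / 0.021761 = 21.5691 half-years
= 21.5691/2 years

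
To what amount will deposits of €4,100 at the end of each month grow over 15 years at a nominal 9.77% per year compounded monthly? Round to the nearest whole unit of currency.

i = 0.0977/12 = 0.00814167 per month; n = 15·12 = 180.
FV = PMT · [(1+i)^n − 1] / i = 4100 · 405.825111 = 1,663,882.9537

€1,663,883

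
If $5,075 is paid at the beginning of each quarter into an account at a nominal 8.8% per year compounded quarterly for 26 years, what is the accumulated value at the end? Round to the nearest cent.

$2,030,752.06

Periodic rate i = 0.088/4 = 0.022; n = 26 × 4 = 104 periods.
FV = 5075 × [(1+0.022)^104 − 1] / 0.022 × (1+i) = 5075 × 400.148189 = 2,030,752.0602
Payments are at the start of each period, so multiply by (1+i).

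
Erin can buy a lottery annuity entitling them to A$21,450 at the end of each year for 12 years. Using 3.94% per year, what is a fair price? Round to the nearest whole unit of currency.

A$202,012

PV = 21450 × [1 − (1+0.0394)^(−12)] / 0.0394 = 21450 × 9.417831 = 202,012.4838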